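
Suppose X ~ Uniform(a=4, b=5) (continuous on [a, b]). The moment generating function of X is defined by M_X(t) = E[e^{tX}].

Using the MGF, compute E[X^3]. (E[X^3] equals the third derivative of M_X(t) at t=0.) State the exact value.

M_X(t) = (e^(5*t) - e^(4*t))/t
M′(t) = (5*t*e^(5*t) - 4*t*e^(4*t) - e^(5*t) + e^(4*t))/t^2
M′′(t) = (25*t^2*e^(5*t) - 16*t^2*e^(4*t) - 10*t*e^(5*t) + 8*t*e^(4*t) + 2*e^(5*t) - 2*e^(4*t))/t^3
M′′′(t) = (125*t^3*e^(5*t) - 64*t^3*e^(4*t) - 75*t^2*e^(5*t) + 48*t^2*e^(4*t) + 30*t*e^(5*t) - 24*t*e^(4*t) - 6*e^(5*t) + 6*e^(4*t))/t^4

E[X^3] = M′′′(0) = 369/4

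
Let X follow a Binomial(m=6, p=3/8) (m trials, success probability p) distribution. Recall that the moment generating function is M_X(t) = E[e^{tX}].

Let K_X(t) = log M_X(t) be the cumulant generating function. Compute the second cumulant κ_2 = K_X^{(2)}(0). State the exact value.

κ_2 = K^(2)(0) = 45/32

M_X(t) = (3*e^(t)/8 + 5/8)^6
K_X(t) = log M_X(t) = 6*log(3*e^(t)/8 + 5/8)
K^(2)(t) = 90*e^(t)/(9*e^(2*t) + 30*e^(t) + 25)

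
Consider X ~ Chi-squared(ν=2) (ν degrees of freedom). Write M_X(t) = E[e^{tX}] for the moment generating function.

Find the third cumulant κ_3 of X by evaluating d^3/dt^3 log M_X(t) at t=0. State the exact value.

M_X(t) = 1/(1 - 2*t)
K_X(t) = log M_X(t) = -log(1 - 2*t)
K^(3)(t) = -16/(8*t^3 - 12*t^2 + 6*t - 1)

κ_3 = K^(3)(0) = 16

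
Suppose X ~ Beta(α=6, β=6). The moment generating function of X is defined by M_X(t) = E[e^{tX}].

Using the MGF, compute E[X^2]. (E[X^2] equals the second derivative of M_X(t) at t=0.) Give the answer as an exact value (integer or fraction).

E[X^2] = M^(2)(0) = 7/26

M_X(t) = ₁F₁(6; 12; t)
M^(2)(t) = 7*₁F₁(8; 14; t)/26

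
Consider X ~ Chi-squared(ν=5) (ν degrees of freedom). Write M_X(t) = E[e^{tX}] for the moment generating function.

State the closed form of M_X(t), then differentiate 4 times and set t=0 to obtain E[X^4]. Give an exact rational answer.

M_X(t) = (1 - 2*t)^(-5/2)
D^4[M](t) = 3465/(64*t^6*√(1 - 2*t) - 192*t^5*√(1 - 2*t) + 240*t^4*√(1 - 2*t) - 160*t^3*√(1 - 2*t) + 60*t^2*√(1 - 2*t) - 12*t*√(1 - 2*t) + √(1 - 2*t))

E[X^4] = D^4[M](0) = 3465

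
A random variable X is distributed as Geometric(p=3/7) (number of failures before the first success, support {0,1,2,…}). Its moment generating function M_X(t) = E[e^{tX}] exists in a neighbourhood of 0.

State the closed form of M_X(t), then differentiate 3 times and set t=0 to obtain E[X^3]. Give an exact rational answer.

E[X^3] = M′′′(0) = 236/9

M_X(t) = 3/(7*(1 - 4*e^(t)/7))
M′(t) = 12*e^(t)/(16*e^(2*t) - 56*e^(t) + 49)
M′′(t) = (-48*e^(2*t) - 84*e^(t))/(64*e^(3*t) - 336*e^(2*t) + 588*e^(t) - 343)
M′′′(t) = (192*e^(3*t) + 1344*e^(2*t) + 588*e^(t))/(256*e^(4*t) - 1792*e^(3*t) + 4704*e^(2*t) - 5488*e^(t) + 2401)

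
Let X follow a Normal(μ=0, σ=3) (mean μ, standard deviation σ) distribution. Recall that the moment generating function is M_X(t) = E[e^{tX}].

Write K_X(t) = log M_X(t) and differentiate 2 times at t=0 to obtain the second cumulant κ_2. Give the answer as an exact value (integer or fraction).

κ_2 = D^2[K](0) = 9

M_X(t) = e^(9*t^2/2)
K_X(t) = log M_X(t) = 9*t^2/2
D^2[K](t) = 9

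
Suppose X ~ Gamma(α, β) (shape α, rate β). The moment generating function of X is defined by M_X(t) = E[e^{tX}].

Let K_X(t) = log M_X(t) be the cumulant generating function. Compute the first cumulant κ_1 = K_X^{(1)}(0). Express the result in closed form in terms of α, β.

M_X(t) = (β/(β - t))^α
K_X(t) = log M_X(t) = α*(log(β) - log(β - t))
dK/dt = -α/(-β + t)

κ_1 = dK/dt |_{t=0} = α/β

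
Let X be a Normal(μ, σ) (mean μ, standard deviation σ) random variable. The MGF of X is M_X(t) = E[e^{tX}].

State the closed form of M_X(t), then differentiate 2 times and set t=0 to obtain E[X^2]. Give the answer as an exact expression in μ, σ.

E[X^2] = M′′(0) = μ^2 + σ^2

M_X(t) = e^(μ*t + σ^2*t^2/2)
M′(t) = μ*e^(μ*t)*e^(σ^2*t^2/2) + σ^2*t*e^(μ*t)*e^(σ^2*t^2/2)
M′′(t) = μ^2*e^(μ*t)*e^(σ^2*t^2/2) + 2*μ*σ^2*t*e^(μ*t)*e^(σ^2*t^2/2) + σ^4*t^2*e^(μ*t)*e^(σ^2*t^2/2) + σ^2*e^(μ*t)*e^(σ^2*t^2/2)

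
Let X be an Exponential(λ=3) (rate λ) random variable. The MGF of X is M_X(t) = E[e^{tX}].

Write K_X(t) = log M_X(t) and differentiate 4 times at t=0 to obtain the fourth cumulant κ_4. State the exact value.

κ_4 = d^4K/dt^4 |_{t=0} = 2/27

M_X(t) = 3/(3 - t)
K_X(t) = log M_X(t) = -log(3 - t) + log(3)
dK/dt = -1/(t - 3)
d^2K/dt^2 = 1/(t^2 - 6*t + 9)
d^3K/dt^3 = -2/(t^3 - 9*t^2 + 27*t - 27)
d^4K/dt^4 = 6/(t^4 - 12*t^3 + 54*t^2 - 108*t + 81)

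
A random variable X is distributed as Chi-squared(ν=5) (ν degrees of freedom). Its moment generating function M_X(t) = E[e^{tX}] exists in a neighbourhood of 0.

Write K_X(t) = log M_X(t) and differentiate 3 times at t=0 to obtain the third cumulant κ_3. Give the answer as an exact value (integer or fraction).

M_X(t) = (1 - 2*t)^(-5/2)
K_X(t) = log M_X(t) = -5*log(1 - 2*t)/2
dK/dt = -5/(2*t - 1)
d^2K/dt^2 = 10/(4*t^2 - 4*t + 1)
d^3K/dt^3 = -40/(8*t^3 - 12*t^2 + 6*t - 1)

κ_3 = d^3K/dt^3 |_{t=0} = 40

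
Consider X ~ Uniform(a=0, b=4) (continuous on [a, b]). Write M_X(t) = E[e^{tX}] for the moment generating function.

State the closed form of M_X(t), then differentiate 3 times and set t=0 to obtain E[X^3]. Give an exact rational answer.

E[X^3] = M^(3)(0) = 16

M_X(t) = (e^(4*t) - 1)/(4*t)
M^(3)(t) = (32*t^3*e^(4*t) - 24*t^2*e^(4*t) + 12*t*e^(4*t) - 3*e^(4*t) + 3)/(2*t^4)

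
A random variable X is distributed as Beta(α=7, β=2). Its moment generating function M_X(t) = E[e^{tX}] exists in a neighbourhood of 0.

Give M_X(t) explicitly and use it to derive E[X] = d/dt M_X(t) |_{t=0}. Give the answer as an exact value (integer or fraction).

M_X(t) = ₁F₁(7; 9; t)
M^(1)(t) = 7*₁F₁(8; 10; t)/9

E[X] = M^(1)(0) = 7/9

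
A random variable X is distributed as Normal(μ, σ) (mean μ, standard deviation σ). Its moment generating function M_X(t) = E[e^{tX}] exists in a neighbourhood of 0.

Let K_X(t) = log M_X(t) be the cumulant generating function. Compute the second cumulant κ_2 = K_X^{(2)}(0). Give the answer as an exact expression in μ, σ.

κ_2 = K^(2)(0) = σ^2

M_X(t) = e^(μ*t + σ^2*t^2/2)
K_X(t) = log M_X(t) = μ*t + σ^2*t^2/2
K^(2)(t) = σ^2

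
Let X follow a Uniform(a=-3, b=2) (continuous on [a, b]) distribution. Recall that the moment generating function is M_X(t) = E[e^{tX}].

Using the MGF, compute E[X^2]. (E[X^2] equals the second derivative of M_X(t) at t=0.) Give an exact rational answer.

E[X^2] = M′′(0) = 7/3

M_X(t) = (e^(2*t) - e^(-3*t))/(5*t)
M′(t) = (2*t*e^(5*t) + 3*t - e^(5*t) + 1)*e^(-3*t)/(5*t^2)
M′′(t) = (4*t^2*e^(5*t) - 9*t^2 - 4*t*e^(5*t) - 6*t + 2*e^(5*t) - 2)*e^(-3*t)/(5*t^3)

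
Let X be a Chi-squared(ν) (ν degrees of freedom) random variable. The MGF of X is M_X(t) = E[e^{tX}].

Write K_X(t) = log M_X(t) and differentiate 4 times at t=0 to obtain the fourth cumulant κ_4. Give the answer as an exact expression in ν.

M_X(t) = (1 - 2*t)^(-ν/2)
K_X(t) = log M_X(t) = -ν*log(1 - 2*t)/2
K^(4)(t) = 48*ν/(16*t^4 - 32*t^3 + 24*t^2 - 8*t + 1)

κ_4 = K^(4)(0) = 48*ν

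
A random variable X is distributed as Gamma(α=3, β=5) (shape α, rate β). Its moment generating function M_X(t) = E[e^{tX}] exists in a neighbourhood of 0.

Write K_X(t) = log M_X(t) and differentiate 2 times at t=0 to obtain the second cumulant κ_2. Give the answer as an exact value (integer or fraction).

κ_2 = D^2[K](0) = 3/25

M_X(t) = 125/(5 - t)^3
K_X(t) = log M_X(t) = -3*log(5 - t) + 3*log(5)
D^2[K](t) = 3/(t^2 - 10*t + 25)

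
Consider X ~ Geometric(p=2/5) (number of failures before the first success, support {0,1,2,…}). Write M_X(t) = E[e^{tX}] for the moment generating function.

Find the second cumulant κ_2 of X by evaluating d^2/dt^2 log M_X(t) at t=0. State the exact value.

κ_2 = d^2K/dt^2 |_{t=0} = 15/4

M_X(t) = 2/(5*(1 - 3*e^(t)/5))
K_X(t) = log M_X(t) = -log(1 - 3*e^(t)/5) - log(5) + log(2)
dK/dt = -3*e^(t)/(3*e^(t) - 5)
d^2K/dt^2 = 15*e^(t)/(9*e^(2*t) - 30*e^(t) + 25)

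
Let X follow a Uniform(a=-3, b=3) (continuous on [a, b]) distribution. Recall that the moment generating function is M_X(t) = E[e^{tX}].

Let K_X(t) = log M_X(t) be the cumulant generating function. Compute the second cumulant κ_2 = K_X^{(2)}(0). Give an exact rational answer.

M_X(t) = (e^(3*t) - e^(-3*t))/(6*t)
K_X(t) = log M_X(t) = -log(t) + log(e^(3*t) - e^(-3*t)) - log(6)
dK/dt = (3*t*e^(6*t) + 3*t - e^(6*t) + 1)/(t*e^(6*t) - t)
d^2K/dt^2 = (-36*t^2*e^(6*t) + e^(12*t) - 2*e^(6*t) + 1)/(t^2*e^(12*t) - 2*t^2*e^(6*t) + t^2)

κ_2 = d^2K/dt^2 |_{t=0} = 3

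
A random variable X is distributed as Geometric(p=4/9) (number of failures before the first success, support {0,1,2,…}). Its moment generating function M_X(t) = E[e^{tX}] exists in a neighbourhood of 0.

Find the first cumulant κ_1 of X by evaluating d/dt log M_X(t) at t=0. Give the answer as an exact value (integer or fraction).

κ_1 = K^(1)(0) = 5/4

M_X(t) = 4/(9*(1 - 5*e^(t)/9))
K_X(t) = log M_X(t) = -log(1 - 5*e^(t)/9) - 2*log(3) + 2*log(2)
K^(1)(t) = -5*e^(t)/(5*e^(t) - 9)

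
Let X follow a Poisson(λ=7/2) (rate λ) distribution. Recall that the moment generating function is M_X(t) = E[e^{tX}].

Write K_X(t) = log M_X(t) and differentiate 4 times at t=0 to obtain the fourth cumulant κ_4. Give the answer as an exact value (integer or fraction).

M_X(t) = e^(7*e^(t)/2 - 7/2)
K_X(t) = log M_X(t) = 7*e^(t)/2 - 7/2
K^(4)(t) = 7*e^(t)/2

κ_4 = K^(4)(0) = 7/2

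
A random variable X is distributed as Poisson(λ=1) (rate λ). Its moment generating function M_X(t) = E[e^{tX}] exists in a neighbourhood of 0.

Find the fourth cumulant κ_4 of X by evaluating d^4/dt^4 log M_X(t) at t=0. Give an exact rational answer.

M_X(t) = e^(e^(t) - 1)
K_X(t) = log M_X(t) = e^(t) - 1
dK/dt = e^(t)
d^2K/dt^2 = e^(t)
d^3K/dt^3 = e^(t)
d^4K/dt^4 = e^(t)

κ_4 = d^4K/dt^4 |_{t=0} = 1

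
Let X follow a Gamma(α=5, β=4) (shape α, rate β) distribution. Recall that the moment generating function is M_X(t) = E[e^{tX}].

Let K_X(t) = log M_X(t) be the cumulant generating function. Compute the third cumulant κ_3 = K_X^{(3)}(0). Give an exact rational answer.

M_X(t) = 1024/(4 - t)^5
K_X(t) = log M_X(t) = -5*log(4 - t) + 10*log(2)
K^(3)(t) = -10/(t^3 - 12*t^2 + 48*t - 64)

κ_3 = K^(3)(0) = 5/32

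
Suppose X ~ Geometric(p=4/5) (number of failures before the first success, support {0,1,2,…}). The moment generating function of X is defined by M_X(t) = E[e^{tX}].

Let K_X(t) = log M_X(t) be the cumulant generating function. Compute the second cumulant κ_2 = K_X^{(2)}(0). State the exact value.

κ_2 = K^(2)(0) = 5/16

M_X(t) = 4/(5*(1 - e^(t)/5))
K_X(t) = log M_X(t) = -log(1 - e^(t)/5) - log(5) + 2*log(2)
K^(2)(t) = 5*e^(t)/(e^(2*t) - 10*e^(t) + 25)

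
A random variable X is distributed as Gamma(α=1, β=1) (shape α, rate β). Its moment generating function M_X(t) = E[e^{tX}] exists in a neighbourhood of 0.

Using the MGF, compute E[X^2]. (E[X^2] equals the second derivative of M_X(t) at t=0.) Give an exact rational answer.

M_X(t) = 1/(1 - t)
dM/dt = 1/(t^2 - 2*t + 1)
d^2M/dt^2 = -2/(t^3 - 3*t^2 + 3*t - 1)

E[X^2] = d^2M/dt^2 |_{t=0} = 2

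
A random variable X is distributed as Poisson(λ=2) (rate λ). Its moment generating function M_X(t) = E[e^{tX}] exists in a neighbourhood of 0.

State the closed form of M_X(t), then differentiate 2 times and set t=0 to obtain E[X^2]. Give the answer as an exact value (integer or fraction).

M_X(t) = e^(2*e^(t) - 2)
dM/dt = 2*e^(-2)*e^(t)*e^(2*e^(t))
d^2M/dt^2 = (4*e^(2*t)*e^(2*e^(t)) + 2*e^(t)*e^(2*e^(t)))*e^(-2)

E[X^2] = d^2M/dt^2 |_{t=0} = 6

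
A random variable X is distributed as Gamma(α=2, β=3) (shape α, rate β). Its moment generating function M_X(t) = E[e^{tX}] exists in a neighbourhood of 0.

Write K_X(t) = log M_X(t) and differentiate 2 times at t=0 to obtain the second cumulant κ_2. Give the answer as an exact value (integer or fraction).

κ_2 = K′′(0) = 2/9

M_X(t) = 9/(3 - t)^2
K_X(t) = log M_X(t) = -2*log(3 - t) + 2*log(3)
K′(t) = -2/(t - 3)
K′′(t) = 2/(t^2 - 6*t + 9)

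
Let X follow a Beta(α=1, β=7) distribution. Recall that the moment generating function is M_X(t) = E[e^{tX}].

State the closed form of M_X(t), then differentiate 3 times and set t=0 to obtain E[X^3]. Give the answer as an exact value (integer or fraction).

M_X(t) = ₁F₁(1; 8; t)
M^(3)(t) = ₁F₁(4; 11; t)/120

E[X^3] = M^(3)(0) = 1/120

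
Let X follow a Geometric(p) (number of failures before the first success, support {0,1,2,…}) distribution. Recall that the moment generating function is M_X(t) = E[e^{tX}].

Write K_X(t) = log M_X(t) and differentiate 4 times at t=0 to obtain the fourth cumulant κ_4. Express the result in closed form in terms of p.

κ_4 = d^4K/dt^4 |_{t=0} = (-p^3 + 7*p^2 - 12*p + 6)/p^4

M_X(t) = p/(-(1 - p)*e^(t) + 1)
K_X(t) = log M_X(t) = log(p) - log(-(1 - p)*e^(t) + 1)
dK/dt = (-p*e^(t) + e^(t))/(p*e^(t) - e^(t) + 1)
d^2K/dt^2 = (-p*e^(t) + e^(t))/(p^2*e^(2*t) - 2*p*e^(2*t) + 2*p*e^(t) + e^(2*t) - 2*e^(t) + 1)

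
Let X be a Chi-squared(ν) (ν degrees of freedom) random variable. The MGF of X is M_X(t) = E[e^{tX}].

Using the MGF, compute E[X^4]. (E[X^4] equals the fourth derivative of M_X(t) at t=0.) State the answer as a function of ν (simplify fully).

M_X(t) = (1 - 2*t)^(-ν/2)
D^4[M](t) = (ν^4 + 12*ν^3 + 44*ν^2 + 48*ν)/(16*t^4*(1 - 2*t)^(ν/2) - 32*t^3*(1 - 2*t)^(ν/2) + 24*t^2*(1 - 2*t)^(ν/2) - 8*t*(1 - 2*t)^(ν/2) + (1 - 2*t)^(ν/2))

E[X^4] = D^4[M](0) = ν*(ν^3 + 12*ν^2 + 44*ν + 48)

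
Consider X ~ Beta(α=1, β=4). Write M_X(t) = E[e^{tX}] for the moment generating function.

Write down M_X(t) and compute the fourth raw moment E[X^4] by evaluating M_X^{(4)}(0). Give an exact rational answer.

E[X^4] = M^(4)(0) = 1/70

M_X(t) = ₁F₁(1; 5; t)
M^(4)(t) = ₁F₁(5; 9; t)/70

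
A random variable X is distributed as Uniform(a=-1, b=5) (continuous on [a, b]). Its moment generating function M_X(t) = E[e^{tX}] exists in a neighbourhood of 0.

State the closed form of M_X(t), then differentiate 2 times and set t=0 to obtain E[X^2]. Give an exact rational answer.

E[X^2] = M^(2)(0) = 7

M_X(t) = (e^(5*t) - e^(-t))/(6*t)
M^(2)(t) = (25*t^2*e^(6*t) - t^2 - 10*t*e^(6*t) - 2*t + 2*e^(6*t) - 2)*e^(-t)/(6*t^3)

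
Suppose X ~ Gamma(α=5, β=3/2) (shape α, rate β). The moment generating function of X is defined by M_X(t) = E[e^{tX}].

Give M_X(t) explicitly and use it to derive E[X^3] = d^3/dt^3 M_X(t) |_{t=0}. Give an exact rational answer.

E[X^3] = D^3[M](0) = 560/9

M_X(t) = 243/(32*(3/2 - t)^5)
D^3[M](t) = 408240/(256*t^8 - 3072*t^7 + 16128*t^6 - 48384*t^5 + 90720*t^4 - 108864*t^3 + 81648*t^2 - 34992*t + 6561)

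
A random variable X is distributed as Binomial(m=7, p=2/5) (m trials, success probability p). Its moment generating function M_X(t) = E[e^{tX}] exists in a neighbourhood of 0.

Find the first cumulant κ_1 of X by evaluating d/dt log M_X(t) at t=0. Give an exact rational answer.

κ_1 = K^(1)(0) = 14/5

M_X(t) = (2*e^(t)/5 + 3/5)^7
K_X(t) = log M_X(t) = 7*log(2*e^(t)/5 + 3/5)
K^(1)(t) = 14*e^(t)/(2*e^(t) + 3)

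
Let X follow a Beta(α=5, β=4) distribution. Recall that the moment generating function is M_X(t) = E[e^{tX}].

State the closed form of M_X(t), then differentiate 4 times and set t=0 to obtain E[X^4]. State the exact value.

E[X^4] = D^4[M](0) = 14/99

M_X(t) = ₁F₁(5; 9; t)
D^4[M](t) = 14*₁F₁(9; 13; t)/99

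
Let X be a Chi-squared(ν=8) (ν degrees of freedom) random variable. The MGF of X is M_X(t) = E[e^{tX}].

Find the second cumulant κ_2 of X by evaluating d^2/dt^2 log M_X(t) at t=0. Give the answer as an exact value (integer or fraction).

M_X(t) = (1 - 2*t)^(-4)
K_X(t) = log M_X(t) = -4*log(1 - 2*t)
dK/dt = -8/(2*t - 1)
d^2K/dt^2 = 16/(4*t^2 - 4*t + 1)

κ_2 = d^2K/dt^2 |_{t=0} = 16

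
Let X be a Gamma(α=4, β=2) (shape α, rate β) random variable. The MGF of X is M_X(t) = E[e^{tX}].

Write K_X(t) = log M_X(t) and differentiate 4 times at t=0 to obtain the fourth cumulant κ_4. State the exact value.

M_X(t) = 16/(2 - t)^4
K_X(t) = log M_X(t) = -4*log(2 - t) + 4*log(2)
K′(t) = -4/(t - 2)
K′′(t) = 4/(t^2 - 4*t + 4)
K′′′(t) = -8/(t^3 - 6*t^2 + 12*t - 8)
K′′′′(t) = 24/(t^4 - 8*t^3 + 24*t^2 - 32*t + 16)

κ_4 = K′′′′(0) = 3/2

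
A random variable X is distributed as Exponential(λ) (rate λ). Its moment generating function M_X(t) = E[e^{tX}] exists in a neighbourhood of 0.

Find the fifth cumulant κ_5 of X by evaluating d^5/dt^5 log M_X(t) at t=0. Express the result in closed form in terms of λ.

M_X(t) = λ/(λ - t)
K_X(t) = log M_X(t) = log(λ) - log(λ - t)
D^5[K](t) = -24/(-λ^5 + 5*λ^4*t - 10*λ^3*t^2 + 10*λ^2*t^3 - 5*λ*t^4 + t^5)

κ_5 = D^5[K](0) = 24/λ^5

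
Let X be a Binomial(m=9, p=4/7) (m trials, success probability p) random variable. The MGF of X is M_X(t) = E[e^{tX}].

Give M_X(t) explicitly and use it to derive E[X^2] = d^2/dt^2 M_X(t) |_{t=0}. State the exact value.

M_X(t) = (4*e^(t)/7 + 3/7)^9

E[X^2] = D^2[M](0) = 1404/49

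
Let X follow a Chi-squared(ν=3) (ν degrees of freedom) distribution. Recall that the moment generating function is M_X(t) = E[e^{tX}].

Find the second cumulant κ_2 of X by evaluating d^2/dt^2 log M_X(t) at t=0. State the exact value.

κ_2 = D^2[K](0) = 6

M_X(t) = (1 - 2*t)^(-3/2)
K_X(t) = log M_X(t) = -3*log(1 - 2*t)/2
D^2[K](t) = 6/(4*t^2 - 4*t + 1)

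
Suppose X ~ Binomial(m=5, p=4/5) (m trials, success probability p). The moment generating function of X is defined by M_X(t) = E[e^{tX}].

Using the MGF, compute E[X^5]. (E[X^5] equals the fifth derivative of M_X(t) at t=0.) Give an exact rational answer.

M_X(t) = (4*e^(t)/5 + 1/5)^5
M′(t) = 1024*e^(5*t)/625 + 1024*e^(4*t)/625 + 384*e^(3*t)/625 + 64*e^(2*t)/625 + 4*e^(t)/625
M′′(t) = 1024*e^(5*t)/125 + 4096*e^(4*t)/625 + 1152*e^(3*t)/625 + 128*e^(2*t)/625 + 4*e^(t)/625
M′′′(t) = 1024*e^(5*t)/25 + 16384*e^(4*t)/625 + 3456*e^(3*t)/625 + 256*e^(2*t)/625 + 4*e^(t)/625
M′′′′(t) = 1024*e^(5*t)/5 + 65536*e^(4*t)/625 + 10368*e^(3*t)/625 + 512*e^(2*t)/625 + 4*e^(t)/625
M′′′′′(t) = 1024*e^(5*t) + 262144*e^(4*t)/625 + 31104*e^(3*t)/625 + 1024*e^(2*t)/625 + 4*e^(t)/625

E[X^5] = M′′′′′(0) = 934276/625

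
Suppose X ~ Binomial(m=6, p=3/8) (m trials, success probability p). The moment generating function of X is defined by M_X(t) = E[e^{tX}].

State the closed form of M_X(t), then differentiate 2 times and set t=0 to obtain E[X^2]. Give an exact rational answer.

E[X^2] = M′′(0) = 207/32

M_X(t) = (3*e^(t)/8 + 5/8)^6
M′(t) = 2187*e^(6*t)/131072 + 18225*e^(5*t)/131072 + 30375*e^(4*t)/65536 + 50625*e^(3*t)/65536 + 84375*e^(2*t)/131072 + 28125*e^(t)/131072
M′′(t) = 6561*e^(6*t)/65536 + 91125*e^(5*t)/131072 + 30375*e^(4*t)/16384 + 151875*e^(3*t)/65536 + 84375*e^(2*t)/65536 + 28125*e^(t)/131072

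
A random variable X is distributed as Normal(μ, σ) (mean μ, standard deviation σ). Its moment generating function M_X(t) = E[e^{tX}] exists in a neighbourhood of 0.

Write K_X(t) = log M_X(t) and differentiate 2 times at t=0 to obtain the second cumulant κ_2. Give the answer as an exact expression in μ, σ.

κ_2 = D^2[K](0) = σ^2

M_X(t) = e^(μ*t + σ^2*t^2/2)
K_X(t) = log M_X(t) = μ*t + σ^2*t^2/2
D^2[K](t) = σ^2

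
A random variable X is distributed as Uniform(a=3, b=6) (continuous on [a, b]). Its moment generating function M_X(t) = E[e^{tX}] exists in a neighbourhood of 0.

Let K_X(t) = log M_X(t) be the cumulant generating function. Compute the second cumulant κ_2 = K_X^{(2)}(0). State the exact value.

κ_2 = K′′(0) = 3/4

M_X(t) = (e^(6*t) - e^(3*t))/(3*t)
K_X(t) = log M_X(t) = -log(t) + log(e^(6*t) - e^(3*t)) - log(3)
K′(t) = (6*t*e^(3*t) - 3*t - e^(3*t) + 1)/(t*e^(3*t) - t)
K′′(t) = (-9*t^2*e^(3*t) + e^(6*t) - 2*e^(3*t) + 1)/(t^2*e^(6*t) - 2*t^2*e^(3*t) + t^2)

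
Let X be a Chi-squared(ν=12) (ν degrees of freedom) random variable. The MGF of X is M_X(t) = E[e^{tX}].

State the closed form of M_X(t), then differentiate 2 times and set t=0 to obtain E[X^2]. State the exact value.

M_X(t) = (1 - 2*t)^(-6)
D^2[M](t) = 168/(256*t^8 - 1024*t^7 + 1792*t^6 - 1792*t^5 + 1120*t^4 - 448*t^3 + 112*t^2 - 16*t + 1)

E[X^2] = D^2[M](0) = 168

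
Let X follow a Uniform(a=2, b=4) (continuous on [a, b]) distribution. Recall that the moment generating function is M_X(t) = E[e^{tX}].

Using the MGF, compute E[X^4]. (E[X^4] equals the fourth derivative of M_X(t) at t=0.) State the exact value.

M_X(t) = (e^(4*t) - e^(2*t))/(2*t)
M′(t) = (4*t*e^(4*t) - 2*t*e^(2*t) - e^(4*t) + e^(2*t))/(2*t^2)
M′′(t) = (8*t^2*e^(4*t) - 2*t^2*e^(2*t) - 4*t*e^(4*t) + 2*t*e^(2*t) + e^(4*t) - e^(2*t))/t^3
M′′′(t) = (32*t^3*e^(4*t) - 4*t^3*e^(2*t) - 24*t^2*e^(4*t) + 6*t^2*e^(2*t) + 12*t*e^(4*t) - 6*t*e^(2*t) - 3*e^(4*t) + 3*e^(2*t))/t^4

E[X^4] = M′′′′(0) = 496/5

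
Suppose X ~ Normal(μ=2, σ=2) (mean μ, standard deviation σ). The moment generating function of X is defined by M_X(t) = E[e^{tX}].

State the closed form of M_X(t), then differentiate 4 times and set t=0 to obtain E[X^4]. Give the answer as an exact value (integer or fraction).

E[X^4] = M^(4)(0) = 160

M_X(t) = e^(2*t^2 + 2*t)
M^(4)(t) = 256*t^4*e^(2*t)*e^(2*t^2) + 512*t^3*e^(2*t)*e^(2*t^2) + 768*t^2*e^(2*t)*e^(2*t^2) + 512*t*e^(2*t)*e^(2*t^2) + 160*e^(2*t)*e^(2*t^2)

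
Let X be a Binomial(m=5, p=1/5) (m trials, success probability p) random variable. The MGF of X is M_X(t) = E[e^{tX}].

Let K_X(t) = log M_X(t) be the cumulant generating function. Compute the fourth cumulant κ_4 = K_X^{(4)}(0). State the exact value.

κ_4 = d^4K/dt^4 |_{t=0} = 4/125

M_X(t) = (e^(t)/5 + 4/5)^5
K_X(t) = log M_X(t) = 5*log(e^(t)/5 + 4/5)
dK/dt = 5*e^(t)/(e^(t) + 4)
d^2K/dt^2 = 20*e^(t)/(e^(2*t) + 8*e^(t) + 16)
d^3K/dt^3 = (-20*e^(2*t) + 80*e^(t))/(e^(3*t) + 12*e^(2*t) + 48*e^(t) + 64)
d^4K/dt^4 = (20*e^(3*t) - 320*e^(2*t) + 320*e^(t))/(e^(4*t) + 16*e^(3*t) + 96*e^(2*t) + 256*e^(t) + 256)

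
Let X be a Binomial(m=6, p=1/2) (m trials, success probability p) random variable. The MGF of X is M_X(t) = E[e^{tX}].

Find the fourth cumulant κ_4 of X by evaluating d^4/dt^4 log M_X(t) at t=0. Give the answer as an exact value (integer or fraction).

κ_4 = K′′′′(0) = -3/4

M_X(t) = (e^(t)/2 + 1/2)^6
K_X(t) = log M_X(t) = 6*log(e^(t)/2 + 1/2)
K′(t) = 6*e^(t)/(e^(t) + 1)
K′′(t) = 6*e^(t)/(e^(2*t) + 2*e^(t) + 1)
K′′′(t) = (-6*e^(2*t) + 6*e^(t))/(e^(3*t) + 3*e^(2*t) + 3*e^(t) + 1)
K′′′′(t) = (6*e^(3*t) - 24*e^(2*t) + 6*e^(t))/(e^(4*t) + 4*e^(3*t) + 6*e^(2*t) + 4*e^(t) + 1)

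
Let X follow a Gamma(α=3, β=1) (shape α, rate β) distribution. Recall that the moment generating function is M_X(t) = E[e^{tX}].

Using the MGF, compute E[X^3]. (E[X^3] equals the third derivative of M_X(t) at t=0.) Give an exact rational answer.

M_X(t) = (1 - t)^(-3)
M′(t) = 3/(t^4 - 4*t^3 + 6*t^2 - 4*t + 1)
M′′(t) = -12/(t^5 - 5*t^4 + 10*t^3 - 10*t^2 + 5*t - 1)
M′′′(t) = 60/(t^6 - 6*t^5 + 15*t^4 - 20*t^3 + 15*t^2 - 6*t + 1)

E[X^3] = M′′′(0) = 60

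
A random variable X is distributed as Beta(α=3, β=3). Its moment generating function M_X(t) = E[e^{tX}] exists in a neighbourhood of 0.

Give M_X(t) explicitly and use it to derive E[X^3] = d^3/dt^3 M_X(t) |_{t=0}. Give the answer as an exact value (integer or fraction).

E[X^3] = M′′′(0) = 5/28

M_X(t) = ₁F₁(3; 6; t)
M′(t) = ₁F₁(4; 7; t)/2
M′′(t) = 2*₁F₁(5; 8; t)/7
M′′′(t) = 5*₁F₁(6; 9; t)/28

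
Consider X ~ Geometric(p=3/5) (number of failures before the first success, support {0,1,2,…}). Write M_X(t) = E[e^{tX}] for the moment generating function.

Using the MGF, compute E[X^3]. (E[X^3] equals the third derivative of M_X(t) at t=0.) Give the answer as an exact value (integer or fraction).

E[X^3] = D^3[M](0) = 46/9

M_X(t) = 3/(5*(1 - 2*e^(t)/5))
D^3[M](t) = (24*e^(3*t) + 240*e^(2*t) + 150*e^(t))/(16*e^(4*t) - 160*e^(3*t) + 600*e^(2*t) - 1000*e^(t) + 625)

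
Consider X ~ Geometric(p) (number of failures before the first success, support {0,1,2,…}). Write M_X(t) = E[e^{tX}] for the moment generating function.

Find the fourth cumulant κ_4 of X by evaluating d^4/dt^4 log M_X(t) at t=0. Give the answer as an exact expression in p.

κ_4 = K^(4)(0) = (-p^3 + 7*p^2 - 12*p + 6)/p^4

M_X(t) = p/(-(1 - p)*e^(t) + 1)
K_X(t) = log M_X(t) = log(p) - log(-(1 - p)*e^(t) + 1)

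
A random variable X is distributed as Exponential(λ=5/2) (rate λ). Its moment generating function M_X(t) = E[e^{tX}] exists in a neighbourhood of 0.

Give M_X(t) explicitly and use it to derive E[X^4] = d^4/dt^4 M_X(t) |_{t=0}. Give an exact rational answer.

E[X^4] = D^4[M](0) = 384/625

M_X(t) = 5/(2*(5/2 - t))
D^4[M](t) = -1920/(32*t^5 - 400*t^4 + 2000*t^3 - 5000*t^2 + 6250*t - 3125)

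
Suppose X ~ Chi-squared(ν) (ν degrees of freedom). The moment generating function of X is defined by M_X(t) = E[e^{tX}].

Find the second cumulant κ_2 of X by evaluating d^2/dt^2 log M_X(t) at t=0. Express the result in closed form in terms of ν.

κ_2 = D^2[K](0) = 2*ν

M_X(t) = (1 - 2*t)^(-ν/2)
K_X(t) = log M_X(t) = -ν*log(1 - 2*t)/2
D^2[K](t) = 2*ν/(4*t^2 - 4*t + 1)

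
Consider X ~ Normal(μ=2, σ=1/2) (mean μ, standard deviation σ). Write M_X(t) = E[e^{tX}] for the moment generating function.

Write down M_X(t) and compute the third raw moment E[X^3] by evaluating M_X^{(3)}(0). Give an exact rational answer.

E[X^3] = M′′′(0) = 19/2

M_X(t) = e^(t^2/8 + 2*t)
M′(t) = t*e^(2*t)*e^(t^2/8)/4 + 2*e^(2*t)*e^(t^2/8)
M′′(t) = t^2*e^(2*t)*e^(t^2/8)/16 + t*e^(2*t)*e^(t^2/8) + 17*e^(2*t)*e^(t^2/8)/4
M′′′(t) = t^3*e^(2*t)*e^(t^2/8)/64 + 3*t^2*e^(2*t)*e^(t^2/8)/8 + 51*t*e^(2*t)*e^(t^2/8)/16 + 19*e^(2*t)*e^(t^2/8)/2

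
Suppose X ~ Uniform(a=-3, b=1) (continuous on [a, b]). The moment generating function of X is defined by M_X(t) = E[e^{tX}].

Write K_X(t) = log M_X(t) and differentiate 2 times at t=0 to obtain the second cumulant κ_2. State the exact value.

κ_2 = K^(2)(0) = 4/3

M_X(t) = (e^(t) - e^(-3*t))/(4*t)
K_X(t) = log M_X(t) = -log(t) + log(e^(t) - e^(-3*t)) - 2*log(2)
K^(2)(t) = (-16*t^2*e^(4*t) + e^(8*t) - 2*e^(4*t) + 1)/(t^2*e^(8*t) - 2*t^2*e^(4*t) + t^2)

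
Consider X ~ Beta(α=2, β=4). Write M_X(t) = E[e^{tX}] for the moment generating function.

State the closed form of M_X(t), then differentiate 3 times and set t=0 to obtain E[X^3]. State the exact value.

M_X(t) = ₁F₁(2; 6; t)
dM/dt = ₁F₁(3; 7; t)/3
d^2M/dt^2 = ₁F₁(4; 8; t)/7
d^3M/dt^3 = ₁F₁(5; 9; t)/14

E[X^3] = d^3M/dt^3 |_{t=0} = 1/14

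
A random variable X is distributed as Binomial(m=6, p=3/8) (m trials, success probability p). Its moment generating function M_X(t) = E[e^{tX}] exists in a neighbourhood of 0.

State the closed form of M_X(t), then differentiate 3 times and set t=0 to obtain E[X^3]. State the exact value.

M_X(t) = (3*e^(t)/8 + 5/8)^6
M′(t) = 2187*e^(6*t)/131072 + 18225*e^(5*t)/131072 + 30375*e^(4*t)/65536 + 50625*e^(3*t)/65536 + 84375*e^(2*t)/131072 + 28125*e^(t)/131072
M′′(t) = 6561*e^(6*t)/65536 + 91125*e^(5*t)/131072 + 30375*e^(4*t)/16384 + 151875*e^(3*t)/65536 + 84375*e^(2*t)/65536 + 28125*e^(t)/131072
M′′′(t) = 19683*e^(6*t)/32768 + 455625*e^(5*t)/131072 + 30375*e^(4*t)/4096 + 455625*e^(3*t)/65536 + 84375*e^(2*t)/32768 + 28125*e^(t)/131072

E[X^3] = M′′′(0) = 1359/64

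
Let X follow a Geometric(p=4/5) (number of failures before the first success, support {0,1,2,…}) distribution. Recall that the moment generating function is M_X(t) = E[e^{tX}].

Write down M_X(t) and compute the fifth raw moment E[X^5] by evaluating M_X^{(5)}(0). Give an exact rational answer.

E[X^5] = M^(5)(0) = 707/128

M_X(t) = 4/(5*(1 - e^(t)/5))
M^(5)(t) = (4*e^(5*t) + 520*e^(4*t) + 6600*e^(3*t) + 13000*e^(2*t) + 2500*e^(t))/(e^(6*t) - 30*e^(5*t) + 375*e^(4*t) - 2500*e^(3*t) + 9375*e^(2*t) - 18750*e^(t) + 15625)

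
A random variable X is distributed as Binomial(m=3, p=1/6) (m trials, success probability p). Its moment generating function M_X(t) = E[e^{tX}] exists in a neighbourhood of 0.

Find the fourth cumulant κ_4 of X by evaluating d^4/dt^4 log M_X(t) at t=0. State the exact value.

M_X(t) = (e^(t)/6 + 5/6)^3
K_X(t) = log M_X(t) = 3*log(e^(t)/6 + 5/6)
dK/dt = 3*e^(t)/(e^(t) + 5)
d^2K/dt^2 = 15*e^(t)/(e^(2*t) + 10*e^(t) + 25)
d^3K/dt^3 = (-15*e^(2*t) + 75*e^(t))/(e^(3*t) + 15*e^(2*t) + 75*e^(t) + 125)
d^4K/dt^4 = (15*e^(3*t) - 300*e^(2*t) + 375*e^(t))/(e^(4*t) + 20*e^(3*t) + 150*e^(2*t) + 500*e^(t) + 625)

κ_4 = d^4K/dt^4 |_{t=0} = 5/72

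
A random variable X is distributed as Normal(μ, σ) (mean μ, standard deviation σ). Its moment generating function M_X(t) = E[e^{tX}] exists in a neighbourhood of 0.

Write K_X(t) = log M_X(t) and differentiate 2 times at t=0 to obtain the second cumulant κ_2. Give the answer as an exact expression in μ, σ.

M_X(t) = e^(μ*t + σ^2*t^2/2)
K_X(t) = log M_X(t) = μ*t + σ^2*t^2/2
D^2[K](t) = σ^2

κ_2 = D^2[K](0) = σ^2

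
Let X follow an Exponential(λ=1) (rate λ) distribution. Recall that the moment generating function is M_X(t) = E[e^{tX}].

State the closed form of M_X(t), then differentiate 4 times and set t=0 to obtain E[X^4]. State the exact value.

E[X^4] = M^(4)(0) = 24

M_X(t) = 1/(1 - t)
M^(4)(t) = -24/(t^5 - 5*t^4 + 10*t^3 - 10*t^2 + 5*t - 1)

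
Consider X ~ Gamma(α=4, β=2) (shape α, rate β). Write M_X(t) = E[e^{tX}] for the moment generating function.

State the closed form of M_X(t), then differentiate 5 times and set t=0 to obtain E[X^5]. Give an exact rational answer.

E[X^5] = D^5[M](0) = 210

M_X(t) = 16/(2 - t)^4
D^5[M](t) = -107520/(t^9 - 18*t^8 + 144*t^7 - 672*t^6 + 2016*t^5 - 4032*t^4 + 5376*t^3 - 4608*t^2 + 2304*t - 512)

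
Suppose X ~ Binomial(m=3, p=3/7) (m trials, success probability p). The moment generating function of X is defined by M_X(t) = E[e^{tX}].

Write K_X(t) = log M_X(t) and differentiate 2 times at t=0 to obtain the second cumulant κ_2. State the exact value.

M_X(t) = (3*e^(t)/7 + 4/7)^3
K_X(t) = log M_X(t) = 3*log(3*e^(t)/7 + 4/7)
D^2[K](t) = 36*e^(t)/(9*e^(2*t) + 24*e^(t) + 16)

κ_2 = D^2[K](0) = 36/49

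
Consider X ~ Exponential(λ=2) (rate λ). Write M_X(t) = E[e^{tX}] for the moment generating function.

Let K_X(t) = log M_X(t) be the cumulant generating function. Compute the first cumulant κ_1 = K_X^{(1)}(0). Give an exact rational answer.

κ_1 = K^(1)(0) = 1/2

M_X(t) = 2/(2 - t)
K_X(t) = log M_X(t) = -log(2 - t) + log(2)
K^(1)(t) = -1/(t - 2)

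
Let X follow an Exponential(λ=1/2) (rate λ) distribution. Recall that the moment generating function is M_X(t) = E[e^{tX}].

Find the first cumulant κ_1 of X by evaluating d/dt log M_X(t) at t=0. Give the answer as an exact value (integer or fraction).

κ_1 = dK/dt |_{t=0} = 2

M_X(t) = 1/(2*(1/2 - t))
K_X(t) = log M_X(t) = -log(1/2 - t) - log(2)
dK/dt = -2/(2*t - 1)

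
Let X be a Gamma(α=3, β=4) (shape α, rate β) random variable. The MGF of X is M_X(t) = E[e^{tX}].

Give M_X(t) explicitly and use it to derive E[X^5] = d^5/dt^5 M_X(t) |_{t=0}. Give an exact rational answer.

E[X^5] = d^5M/dt^5 |_{t=0} = 315/128

M_X(t) = 64/(4 - t)^3
dM/dt = 192/(t^4 - 16*t^3 + 96*t^2 - 256*t + 256)
d^2M/dt^2 = -768/(t^5 - 20*t^4 + 160*t^3 - 640*t^2 + 1280*t - 1024)
d^3M/dt^3 = 3840/(t^6 - 24*t^5 + 240*t^4 - 1280*t^3 + 3840*t^2 - 6144*t + 4096)
d^4M/dt^4 = -23040/(t^7 - 28*t^6 + 336*t^5 - 2240*t^4 + 8960*t^3 - 21504*t^2 + 28672*t - 16384)
d^5M/dt^5 = 161280/(t^8 - 32*t^7 + 448*t^6 - 3584*t^5 + 17920*t^4 - 57344*t^3 + 114688*t^2 - 131072*t + 65536)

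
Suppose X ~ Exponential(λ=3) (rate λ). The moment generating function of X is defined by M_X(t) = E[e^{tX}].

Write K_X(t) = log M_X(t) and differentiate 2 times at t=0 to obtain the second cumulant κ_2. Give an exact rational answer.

κ_2 = K^(2)(0) = 1/9

M_X(t) = 3/(3 - t)
K_X(t) = log M_X(t) = -log(3 - t) + log(3)
K^(2)(t) = 1/(t^2 - 6*t + 9)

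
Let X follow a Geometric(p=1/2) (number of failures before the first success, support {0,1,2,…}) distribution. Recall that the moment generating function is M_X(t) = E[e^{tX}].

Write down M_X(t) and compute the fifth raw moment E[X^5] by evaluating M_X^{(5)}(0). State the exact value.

E[X^5] = d^5M/dt^5 |_{t=0} = 541

M_X(t) = 1/(2*(1 - e^(t)/2))
dM/dt = e^(t)/(e^(2*t) - 4*e^(t) + 4)
d^2M/dt^2 = (-e^(2*t) - 2*e^(t))/(e^(3*t) - 6*e^(2*t) + 12*e^(t) - 8)
d^3M/dt^3 = (e^(3*t) + 8*e^(2*t) + 4*e^(t))/(e^(4*t) - 8*e^(3*t) + 24*e^(2*t) - 32*e^(t) + 16)
d^4M/dt^4 = (-e^(4*t) - 22*e^(3*t) - 44*e^(2*t) - 8*e^(t))/(e^(5*t) - 10*e^(4*t) + 40*e^(3*t) - 80*e^(2*t) + 80*e^(t) - 32)
d^5M/dt^5 = (e^(5*t) + 52*e^(4*t) + 264*e^(3*t) + 208*e^(2*t) + 16*e^(t))/(e^(6*t) - 12*e^(5*t) + 60*e^(4*t) - 160*e^(3*t) + 240*e^(2*t) - 192*e^(t) + 64)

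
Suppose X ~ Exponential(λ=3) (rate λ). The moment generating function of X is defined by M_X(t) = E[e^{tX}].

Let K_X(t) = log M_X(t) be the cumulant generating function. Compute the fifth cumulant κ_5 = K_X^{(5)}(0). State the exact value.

κ_5 = D^5[K](0) = 8/81

M_X(t) = 3/(3 - t)
K_X(t) = log M_X(t) = -log(3 - t) + log(3)
D^5[K](t) = -24/(t^5 - 15*t^4 + 90*t^3 - 270*t^2 + 405*t - 243)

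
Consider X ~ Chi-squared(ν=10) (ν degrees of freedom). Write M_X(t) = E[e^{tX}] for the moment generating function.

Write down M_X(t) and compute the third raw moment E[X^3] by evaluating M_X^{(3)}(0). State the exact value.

M_X(t) = (1 - 2*t)^(-5)
M^(3)(t) = 1680/(256*t^8 - 1024*t^7 + 1792*t^6 - 1792*t^5 + 1120*t^4 - 448*t^3 + 112*t^2 - 16*t + 1)

E[X^3] = M^(3)(0) = 1680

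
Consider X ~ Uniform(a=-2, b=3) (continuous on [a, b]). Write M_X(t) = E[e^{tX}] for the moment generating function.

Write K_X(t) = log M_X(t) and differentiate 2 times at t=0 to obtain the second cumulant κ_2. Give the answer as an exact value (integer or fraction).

M_X(t) = (e^(3*t) - e^(-2*t))/(5*t)
K_X(t) = log M_X(t) = -log(t) + log(e^(3*t) - e^(-2*t)) - log(5)
dK/dt = (3*t*e^(5*t) + 2*t - e^(5*t) + 1)/(t*e^(5*t) - t)
d^2K/dt^2 = (-25*t^2*e^(5*t) + e^(10*t) - 2*e^(5*t) + 1)/(t^2*e^(10*t) - 2*t^2*e^(5*t) + t^2)

κ_2 = d^2K/dt^2 |_{t=0} = 25/12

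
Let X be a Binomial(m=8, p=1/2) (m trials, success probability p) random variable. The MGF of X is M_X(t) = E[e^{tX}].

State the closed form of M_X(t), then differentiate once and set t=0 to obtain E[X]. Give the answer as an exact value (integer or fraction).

E[X] = M′(0) = 4

M_X(t) = (e^(t)/2 + 1/2)^8
M′(t) = e^(8*t)/32 + 7*e^(7*t)/32 + 21*e^(6*t)/32 + 35*e^(5*t)/32 + 35*e^(4*t)/32 + 21*e^(3*t)/32 + 7*e^(2*t)/32 + e^(t)/32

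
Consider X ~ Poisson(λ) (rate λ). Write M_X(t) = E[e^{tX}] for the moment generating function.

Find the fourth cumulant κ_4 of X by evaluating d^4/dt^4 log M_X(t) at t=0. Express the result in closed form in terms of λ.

M_X(t) = e^(λ*(e^(t) - 1))
K_X(t) = log M_X(t) = λ*(e^(t) - 1)
K′(t) = λ*e^(t)
K′′(t) = λ*e^(t)
K′′′(t) = λ*e^(t)
K′′′′(t) = λ*e^(t)

κ_4 = K′′′′(0) = λ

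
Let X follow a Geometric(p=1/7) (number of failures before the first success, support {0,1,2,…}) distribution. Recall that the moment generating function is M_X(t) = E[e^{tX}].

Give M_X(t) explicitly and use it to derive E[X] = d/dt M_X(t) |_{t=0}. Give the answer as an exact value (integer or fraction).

M_X(t) = 1/(7*(1 - 6*e^(t)/7))
dM/dt = 6*e^(t)/(36*e^(2*t) - 84*e^(t) + 49)

E[X] = dM/dt |_{t=0} = 6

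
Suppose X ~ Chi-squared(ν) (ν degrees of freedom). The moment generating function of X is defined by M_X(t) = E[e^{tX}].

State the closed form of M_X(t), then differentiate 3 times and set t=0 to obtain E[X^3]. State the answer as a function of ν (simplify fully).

E[X^3] = M′′′(0) = ν*(ν^2 + 6*ν + 8)

M_X(t) = (1 - 2*t)^(-ν/2)
M′(t) = -ν/(2*t*(1 - 2*t)^(ν/2) - (1 - 2*t)^(ν/2))
M′′(t) = (ν^2 + 2*ν)/(4*t^2*(1 - 2*t)^(ν/2) - 4*t*(1 - 2*t)^(ν/2) + (1 - 2*t)^(ν/2))
M′′′(t) = (-ν^3 - 6*ν^2 - 8*ν)/(8*t^3*(1 - 2*t)^(ν/2) - 12*t^2*(1 - 2*t)^(ν/2) + 6*t*(1 - 2*t)^(ν/2) - (1 - 2*t)^(ν/2))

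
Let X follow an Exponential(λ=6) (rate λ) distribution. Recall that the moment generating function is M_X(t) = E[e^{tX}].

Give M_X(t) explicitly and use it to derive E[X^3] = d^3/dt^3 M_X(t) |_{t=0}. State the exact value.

E[X^3] = d^3M/dt^3 |_{t=0} = 1/36

M_X(t) = 6/(6 - t)
dM/dt = 6/(t^2 - 12*t + 36)
d^2M/dt^2 = -12/(t^3 - 18*t^2 + 108*t - 216)
d^3M/dt^3 = 36/(t^4 - 24*t^3 + 216*t^2 - 864*t + 1296)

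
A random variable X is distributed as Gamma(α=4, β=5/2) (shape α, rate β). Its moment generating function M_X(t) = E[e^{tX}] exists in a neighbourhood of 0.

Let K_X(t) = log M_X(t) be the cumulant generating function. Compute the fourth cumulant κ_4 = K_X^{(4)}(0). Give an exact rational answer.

M_X(t) = 625/(16*(5/2 - t)^4)
K_X(t) = log M_X(t) = -4*log(5/2 - t) - 4*log(2) + 4*log(5)
K′(t) = -8/(2*t - 5)
K′′(t) = 16/(4*t^2 - 20*t + 25)
K′′′(t) = -64/(8*t^3 - 60*t^2 + 150*t - 125)
K′′′′(t) = 384/(16*t^4 - 160*t^3 + 600*t^2 - 1000*t + 625)

κ_4 = K′′′′(0) = 384/625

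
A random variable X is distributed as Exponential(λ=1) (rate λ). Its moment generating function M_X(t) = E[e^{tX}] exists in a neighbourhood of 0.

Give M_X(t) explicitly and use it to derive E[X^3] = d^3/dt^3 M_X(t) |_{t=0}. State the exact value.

M_X(t) = 1/(1 - t)
dM/dt = 1/(t^2 - 2*t + 1)
d^2M/dt^2 = -2/(t^3 - 3*t^2 + 3*t - 1)
d^3M/dt^3 = 6/(t^4 - 4*t^3 + 6*t^2 - 4*t + 1)

E[X^3] = d^3M/dt^3 |_{t=0} = 6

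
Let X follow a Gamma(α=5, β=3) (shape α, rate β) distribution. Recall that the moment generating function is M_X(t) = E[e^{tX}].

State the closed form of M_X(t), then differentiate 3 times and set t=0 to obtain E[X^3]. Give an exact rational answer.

E[X^3] = M^(3)(0) = 70/9

M_X(t) = 243/(3 - t)^5
M^(3)(t) = 51030/(t^8 - 24*t^7 + 252*t^6 - 1512*t^5 + 5670*t^4 - 13608*t^3 + 20412*t^2 - 17496*t + 6561)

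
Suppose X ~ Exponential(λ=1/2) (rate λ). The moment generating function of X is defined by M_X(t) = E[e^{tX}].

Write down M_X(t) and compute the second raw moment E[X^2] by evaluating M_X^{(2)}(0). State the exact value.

E[X^2] = D^2[M](0) = 8

M_X(t) = 1/(2*(1/2 - t))
D^2[M](t) = -8/(8*t^3 - 12*t^2 + 6*t - 1)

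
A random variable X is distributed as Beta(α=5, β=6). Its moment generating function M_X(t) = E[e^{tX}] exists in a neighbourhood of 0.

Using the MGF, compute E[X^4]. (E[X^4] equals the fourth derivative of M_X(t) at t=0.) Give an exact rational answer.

M_X(t) = ₁F₁(5; 11; t)
M^(4)(t) = 10*₁F₁(9; 15; t)/143

E[X^4] = M^(4)(0) = 10/143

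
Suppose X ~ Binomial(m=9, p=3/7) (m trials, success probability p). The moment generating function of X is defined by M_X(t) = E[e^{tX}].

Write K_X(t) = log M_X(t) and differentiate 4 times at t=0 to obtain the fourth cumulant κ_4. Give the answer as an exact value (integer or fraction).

κ_4 = K′′′′(0) = -2484/2401

M_X(t) = (3*e^(t)/7 + 4/7)^9
K_X(t) = log M_X(t) = 9*log(3*e^(t)/7 + 4/7)
K′(t) = 27*e^(t)/(3*e^(t) + 4)
K′′(t) = 108*e^(t)/(9*e^(2*t) + 24*e^(t) + 16)
K′′′(t) = (-324*e^(2*t) + 432*e^(t))/(27*e^(3*t) + 108*e^(2*t) + 144*e^(t) + 64)
K′′′′(t) = (972*e^(3*t) - 5184*e^(2*t) + 1728*e^(t))/(81*e^(4*t) + 432*e^(3*t) + 864*e^(2*t) + 768*e^(t) + 256)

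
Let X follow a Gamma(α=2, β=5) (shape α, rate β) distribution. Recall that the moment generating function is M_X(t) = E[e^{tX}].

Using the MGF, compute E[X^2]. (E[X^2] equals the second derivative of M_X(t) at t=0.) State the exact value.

M_X(t) = 25/(5 - t)^2
dM/dt = -50/(t^3 - 15*t^2 + 75*t - 125)
d^2M/dt^2 = 150/(t^4 - 20*t^3 + 150*t^2 - 500*t + 625)

E[X^2] = d^2M/dt^2 |_{t=0} = 6/25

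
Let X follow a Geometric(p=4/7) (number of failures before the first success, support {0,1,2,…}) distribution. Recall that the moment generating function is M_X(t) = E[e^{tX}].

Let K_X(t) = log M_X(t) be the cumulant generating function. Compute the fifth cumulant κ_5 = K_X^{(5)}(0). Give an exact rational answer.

κ_5 = d^5K/dt^5 |_{t=0} = 7035/128

M_X(t) = 4/(7*(1 - 3*e^(t)/7))
K_X(t) = log M_X(t) = -log(1 - 3*e^(t)/7) - log(7) + 2*log(2)
dK/dt = -3*e^(t)/(3*e^(t) - 7)
d^2K/dt^2 = 21*e^(t)/(9*e^(2*t) - 42*e^(t) + 49)
d^3K/dt^3 = (-63*e^(2*t) - 147*e^(t))/(27*e^(3*t) - 189*e^(2*t) + 441*e^(t) - 343)
d^4K/dt^4 = (189*e^(3*t) + 1764*e^(2*t) + 1029*e^(t))/(81*e^(4*t) - 756*e^(3*t) + 2646*e^(2*t) - 4116*e^(t) + 2401)
d^5K/dt^5 = (-567*e^(4*t) - 14553*e^(3*t) - 33957*e^(2*t) - 7203*e^(t))/(243*e^(5*t) - 2835*e^(4*t) + 13230*e^(3*t) - 30870*e^(2*t) + 36015*e^(t) - 16807)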